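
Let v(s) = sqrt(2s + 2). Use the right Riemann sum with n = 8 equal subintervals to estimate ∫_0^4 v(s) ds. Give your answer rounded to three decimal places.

Δs = (4 − 0)/8 = 0.5.
Right endpoints: 0.5, 1, 1.5, 2, 2.5, 3, 3.5, 4.
v(0.5) ≈ 1.732, v(1) ≈ 2.000, v(1.5) ≈ 2.236, v(2) ≈ 2.449, v(2.5) ≈ 2.646, v(3) ≈ 2.828, v(3.5) ≈ 3.000, v(4) ≈ 3.162.
Sum = Δs · [v(0.5) + v(1) + v(1.5) + ...].
Sum ≈ 10.027.

10.027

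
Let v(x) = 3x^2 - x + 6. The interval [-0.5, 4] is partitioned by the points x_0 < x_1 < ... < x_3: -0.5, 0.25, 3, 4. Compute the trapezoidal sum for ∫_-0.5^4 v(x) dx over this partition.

Subinterval widths: 0.75, 2.75, 1.
v(-0.5) = 7.25, v(0.25) = 5.9375, v(3) = 30, v(4) = 50.
On each subinterval the trapezoid contributes (Δx_i/2)·[v(x_{i-1}) + v(x_i)].
Sum = 94.359375.

94.359375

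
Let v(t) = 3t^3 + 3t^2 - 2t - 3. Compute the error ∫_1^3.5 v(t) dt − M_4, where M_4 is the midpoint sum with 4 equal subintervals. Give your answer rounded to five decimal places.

Exact integral: ∫_1^3.5 v(t) dt = 134.921875.
M_4 ≈ 133.0297852.
Error ≈ 134.921875 − 133.0297852 ≈ 1.89209.

1.89209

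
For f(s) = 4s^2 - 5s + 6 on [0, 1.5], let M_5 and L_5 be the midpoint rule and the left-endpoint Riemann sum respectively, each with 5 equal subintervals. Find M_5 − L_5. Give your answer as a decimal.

0.09

M_5 = 7.83.
L_5 = 7.74.
M_5 − L_5 = 0.09.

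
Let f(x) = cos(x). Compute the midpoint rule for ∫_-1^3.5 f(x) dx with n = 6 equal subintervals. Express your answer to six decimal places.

Δx = (3.5 − (-1))/6 = 0.75.
Midpoints: -0.625, 0.125, 0.875, 1.625, 2.375, 3.125.
f(-0.625) ≈ 0.810963, f(0.125) ≈ 0.992198, f(0.875) ≈ 0.640997, f(1.625) ≈ -0.054177, f(2.375) ≈ -0.720278, f(3.125) ≈ -0.999862.
Sum = Δx · [f(-0.625) + f(0.125) + f(0.875) + ...].
Sum ≈ 0.502380.

0.502380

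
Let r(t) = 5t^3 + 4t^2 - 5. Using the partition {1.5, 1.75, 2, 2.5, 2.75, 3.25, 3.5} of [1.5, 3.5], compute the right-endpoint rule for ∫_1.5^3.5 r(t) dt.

Subinterval widths: 0.25, 0.25, 0.5, 0.25, 0.5, 0.25.
Right endpoints: 1.75, 2, 2.5, 2.75, 3.25, 3.5.
r(1.75) = 34.046875, r(2) = 51, r(2.5) = 98.125, r(2.75) = 129.234375, r(3.25) = 208.890625, r(3.5) = 258.375.
Sum = Σ Δt_i · r(t_i).
Sum = 271.671875.

271.671875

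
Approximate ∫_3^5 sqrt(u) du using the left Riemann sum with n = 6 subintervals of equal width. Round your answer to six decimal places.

Δu = (5 − 3)/6 = 1/3.
Left endpoints: 3, 10/3, 11/3, 4, 13/3, 14/3.
f(3) ≈ 1.732051, f(10/3) ≈ 1.825742, f(11/3) ≈ 1.914854, f(4) ≈ 2.000000, f(13/3) ≈ 2.081666, f(14/3) ≈ 2.160247.
Sum = Δu · [f(3) + f(10/3) + f(11/3) + ...].
Sum ≈ 3.904853.

3.904853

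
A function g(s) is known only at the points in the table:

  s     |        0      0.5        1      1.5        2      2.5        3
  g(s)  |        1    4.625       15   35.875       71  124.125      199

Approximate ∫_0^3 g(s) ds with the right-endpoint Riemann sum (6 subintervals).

224.8125

Δs = 0.5.
Sum = 0.5·[4.625 + 15 + 35.875 + 71 + 124.125 + 199] = 224.8125.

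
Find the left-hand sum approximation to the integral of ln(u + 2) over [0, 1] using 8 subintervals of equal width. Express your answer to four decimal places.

0.8840

Δu = (1 − 0)/8 = 0.125.
Left endpoints: 0, 0.125, 0.25, 0.375, 0.5, 0.625, 0.75, 0.875.
f(0) ≈ 0.6931, f(0.125) ≈ 0.7538, f(0.25) ≈ 0.8109, f(0.375) ≈ 0.8650, f(0.5) ≈ 0.9163, f(0.625) ≈ 0.9651, f(0.75) ≈ 1.0116, f(0.875) ≈ 1.0561.
Sum = Δu · [f(0) + f(0.125) + f(0.25) + ...].
Sum ≈ 0.8840.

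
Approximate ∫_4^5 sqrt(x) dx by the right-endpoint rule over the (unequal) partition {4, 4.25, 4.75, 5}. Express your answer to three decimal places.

2.164

Subinterval widths: 0.25, 0.5, 0.25.
Right endpoints: 4.25, 4.75, 5.
f(4.25) ≈ 2.062, f(4.75) ≈ 2.179, f(5) ≈ 2.236.
Sum = Σ Δx_i · f(x_i).
Sum ≈ 2.164.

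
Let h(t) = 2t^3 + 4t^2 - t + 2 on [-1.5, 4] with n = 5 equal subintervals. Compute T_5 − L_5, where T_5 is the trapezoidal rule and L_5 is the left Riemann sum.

101.3375

T_5 = 232.1825.
L_5 = 130.845.
T_5 − L_5 = 101.3375.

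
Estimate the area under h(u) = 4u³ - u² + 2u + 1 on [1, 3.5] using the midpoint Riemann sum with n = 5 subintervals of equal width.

Δu = (3.5 − 1)/5 = 0.5.
Midpoints: 1.25, 1.75, 2.25, 2.75, 3.25.
h(1.25) = 9.75, h(1.75) = 22.875, h(2.25) = 46, h(2.75) = 82.125, h(3.25) = 134.25.
Sum = Δu · [h(1.25) + h(1.75) + h(2.25) + h(2.75) + h(3.25)].
Sum = 147.5.

147.5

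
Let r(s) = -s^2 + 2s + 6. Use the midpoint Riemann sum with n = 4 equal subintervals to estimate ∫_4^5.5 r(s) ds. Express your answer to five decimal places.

Δs = (5.5 − 4)/4 = 0.375.
Midpoints: 4.1875, 4.5625, 4.9375, 5.3125.
r(4.1875) = -3.16015625, r(4.5625) = -5.69140625, r(4.9375) = -8.50390625, r(5.3125) = -11.59765625.
Sum = Δs · [r(4.1875) + r(4.5625) + r(4.9375) + r(5.3125)].
Sum ≈ -10.85742.

-10.85742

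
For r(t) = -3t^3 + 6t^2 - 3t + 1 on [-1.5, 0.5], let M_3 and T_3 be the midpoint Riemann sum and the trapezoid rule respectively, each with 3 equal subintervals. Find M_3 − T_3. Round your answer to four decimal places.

-2.3333

M_3 ≈ 14.972222.
T_3 ≈ 17.305556.
M_3 − T_3 ≈ -2.3333.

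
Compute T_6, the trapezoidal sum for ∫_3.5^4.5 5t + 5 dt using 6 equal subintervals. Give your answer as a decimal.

25

Δt = (4.5 − 3.5)/6 = 1/6.
f(3.5) = 22.5, f(11/3) = 70/3, f(23/6) = 145/6, f(4) = 25, f(25/6) = 155/6, f(13/3) = 80/3, f(4.5) = 27.5.
T_6 = (Δt/2)·[f(t_0) + 2f(t_1) + ... + 2f(t_{5}) + f(t_6)].
Sum = 25.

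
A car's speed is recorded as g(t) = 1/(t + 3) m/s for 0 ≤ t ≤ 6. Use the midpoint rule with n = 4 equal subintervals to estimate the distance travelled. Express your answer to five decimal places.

1.08975

Δt = (6 − 0)/4 = 1.5.
Midpoints: 0.75, 2.25, 3.75, 5.25.
g(0.75) = 4/15, g(2.25) = 4/21, g(3.75) = 4/27, g(5.25) = 4/33.
Sum = Δt · [g(0.75) + g(2.25) + g(3.75) + g(5.25)].
Sum ≈ 1.08975.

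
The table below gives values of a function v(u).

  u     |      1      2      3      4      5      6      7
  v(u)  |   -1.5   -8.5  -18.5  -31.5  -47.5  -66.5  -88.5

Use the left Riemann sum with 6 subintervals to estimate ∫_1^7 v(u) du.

-174

Δu = 1.
Sum = 1·[(-1.5) + (-8.5) + (-18.5) + (-31.5) + (-47.5) + (-66.5)] = -174.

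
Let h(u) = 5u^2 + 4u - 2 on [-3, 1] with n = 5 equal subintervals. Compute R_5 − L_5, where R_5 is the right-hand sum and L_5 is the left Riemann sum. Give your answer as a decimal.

-19.2

R_5 = 15.2.
L_5 = 34.4.
R_5 − L_5 = -19.2.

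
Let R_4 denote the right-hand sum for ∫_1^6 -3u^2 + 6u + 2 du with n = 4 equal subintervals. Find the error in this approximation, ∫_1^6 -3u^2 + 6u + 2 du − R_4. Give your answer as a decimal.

Exact integral: ∫_1^6 f(u) du = -100.
R_4 = -150.78125.
Error = -100 − (-150.78125) = 50.78125.

50.78125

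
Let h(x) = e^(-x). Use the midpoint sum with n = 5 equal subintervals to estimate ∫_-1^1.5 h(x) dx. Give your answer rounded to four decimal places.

2.4693

Δx = (1.5 − (-1))/5 = 0.5.
Midpoints: -0.75, -0.25, 0.25, 0.75, 1.25.
h(-0.75) ≈ 2.1170, h(-0.25) ≈ 1.2840, h(0.25) ≈ 0.7788, h(0.75) ≈ 0.4724, h(1.25) ≈ 0.2865.
Sum = Δx · [h(-0.75) + h(-0.25) + h(0.25) + h(0.75) + h(1.25)].
Sum ≈ 2.4693.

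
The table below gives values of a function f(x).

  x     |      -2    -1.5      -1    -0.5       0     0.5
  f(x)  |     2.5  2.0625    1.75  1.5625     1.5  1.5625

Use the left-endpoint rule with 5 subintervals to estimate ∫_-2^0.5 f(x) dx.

Δx = 0.5.
Sum = 0.5·[2.5 + 2.0625 + 1.75 + 1.5625 + 1.5] = 4.6875.

4.6875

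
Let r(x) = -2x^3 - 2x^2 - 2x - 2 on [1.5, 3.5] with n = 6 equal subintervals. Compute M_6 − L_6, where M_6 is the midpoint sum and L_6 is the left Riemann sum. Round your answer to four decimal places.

-16.2222

M_6 ≈ -112.518519.
L_6 ≈ -96.296296.
M_6 − L_6 ≈ -16.2222.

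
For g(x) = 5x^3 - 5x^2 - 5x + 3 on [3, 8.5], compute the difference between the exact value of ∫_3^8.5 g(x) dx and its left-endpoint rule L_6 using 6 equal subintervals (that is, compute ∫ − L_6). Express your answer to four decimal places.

Exact integral: ∫_3^8.5 g(x) dx ≈ 5303.661458.
L_6 ≈ 4178.301939.
Error ≈ 5303.661458 − 4178.301939 ≈ 1125.3595.

1125.3595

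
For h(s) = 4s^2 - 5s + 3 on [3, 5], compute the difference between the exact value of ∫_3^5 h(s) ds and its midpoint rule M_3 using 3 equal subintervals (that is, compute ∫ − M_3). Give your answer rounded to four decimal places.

Exact integral: ∫_3^5 h(s) ds ≈ 96.666667.
M_3 ≈ 96.370370.
Error ≈ 96.666667 − 96.370370 ≈ 0.2963.

0.2963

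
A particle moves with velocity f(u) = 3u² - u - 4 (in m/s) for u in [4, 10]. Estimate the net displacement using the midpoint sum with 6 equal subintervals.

868.5

Δu = (10 − 4)/6 = 1.
Midpoints: 4.5, 5.5, 6.5, 7.5, 8.5, 9.5.
f(4.5) = 52.25, f(5.5) = 81.25, f(6.5) = 116.25, f(7.5) = 157.25, f(8.5) = 204.25, f(9.5) = 257.25.
Sum = Δu · [f(4.5) + f(5.5) + f(6.5) + ...].
Sum = 868.5.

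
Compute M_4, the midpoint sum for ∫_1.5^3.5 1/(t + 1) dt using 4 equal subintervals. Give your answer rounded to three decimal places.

Δt = (3.5 − 1.5)/4 = 0.5.
Midpoints: 1.75, 2.25, 2.75, 3.25.
f(1.75) = 4/11, f(2.25) = 4/13, f(2.75) = 4/15, f(3.25) = 4/17.
Sum = Δt · [f(1.75) + f(2.25) + f(2.75) + f(3.25)].
Sum ≈ 0.587.

0.587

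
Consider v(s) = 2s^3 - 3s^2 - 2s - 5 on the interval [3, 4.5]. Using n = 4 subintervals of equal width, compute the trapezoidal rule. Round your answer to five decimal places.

Δs = (4.5 − 3)/4 = 0.375.
v(3) = 16, v(3.375) = 30.96484375, v(3.75) = 50.78125, v(4.125) = 76.08203125, v(4.5) = 107.5.
T_4 = (Δs/2)·[v(s_0) + 2v(s_1) + 2v(s_2) + 2v(s_3) + v(s_4)].
Sum ≈ 82.34180.

82.34180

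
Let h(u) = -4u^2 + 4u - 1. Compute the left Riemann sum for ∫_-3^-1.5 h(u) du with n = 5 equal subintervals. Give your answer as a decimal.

Δu = (-1.5 − (-3))/5 = 0.3.
Left endpoints: -3, -2.7, -2.4, -2.1, -1.8.
h(-3) = -49, h(-2.7) = -40.96, h(-2.4) = -33.64, h(-2.1) = -27.04, h(-1.8) = -21.16.
Sum = Δu · [h(-3) + h(-2.7) + h(-2.4) + h(-2.1) + h(-1.8)].
Sum = -51.54.

-51.54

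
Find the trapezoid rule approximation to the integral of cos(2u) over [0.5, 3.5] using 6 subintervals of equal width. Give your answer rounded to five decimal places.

-0.08442

Δu = (3.5 − 0.5)/6 = 0.5.
f(0.5) ≈ 0.54030, f(1) ≈ -0.41615, f(1.5) ≈ -0.98999, f(2) ≈ -0.65364, f(2.5) ≈ 0.28366, f(3) ≈ 0.96017, f(3.5) ≈ 0.75390.
T_6 = (Δu/2)·[f(u_0) + 2f(u_1) + ... + 2f(u_{5}) + f(u_6)].
Sum ≈ -0.08442.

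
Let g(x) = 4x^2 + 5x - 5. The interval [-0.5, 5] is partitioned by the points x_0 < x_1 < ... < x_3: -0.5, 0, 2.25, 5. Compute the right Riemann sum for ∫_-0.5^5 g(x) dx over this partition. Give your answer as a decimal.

Subinterval widths: 0.5, 2.25, 2.75.
Right endpoints: 0, 2.25, 5.
g(0) = -5, g(2.25) = 26.5, g(5) = 120.
Sum = Σ Δx_i · g(x_i).
Sum = 387.125.

387.125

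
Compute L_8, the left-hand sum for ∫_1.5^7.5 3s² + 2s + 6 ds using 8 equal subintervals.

444.9375

Δs = (7.5 − 1.5)/8 = 0.75.
Left endpoints: 1.5, 2.25, 3, 3.75, 4.5, 5.25, 6, 6.75.
f(1.5) = 15.75, f(2.25) = 25.6875, f(3) = 39, f(3.75) = 55.6875, f(4.5) = 75.75, f(5.25) = 99.1875, f(6) = 126, f(6.75) = 156.1875.
Sum = Δs · [f(1.5) + f(2.25) + f(3) + ...].
Sum = 444.9375.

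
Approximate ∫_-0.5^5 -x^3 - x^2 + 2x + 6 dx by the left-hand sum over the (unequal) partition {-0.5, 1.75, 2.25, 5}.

-4.86328125

Subinterval widths: 2.25, 0.5, 2.75.
Left endpoints: -0.5, 1.75, 2.25.
f(-0.5) = 4.875, f(1.75) = 1.078125, f(2.25) = -5.953125.
Sum = Σ Δx_i · f(x_i).
Sum = -4.86328125.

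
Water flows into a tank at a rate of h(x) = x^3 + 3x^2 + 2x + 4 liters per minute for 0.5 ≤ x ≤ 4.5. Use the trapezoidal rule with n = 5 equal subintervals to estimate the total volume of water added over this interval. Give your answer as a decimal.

Δx = (4.5 − 0.5)/5 = 0.8.
h(0.5) = 5.875, h(1.3) = 13.867, h(2.1) = 30.691, h(2.9) = 59.419, h(3.7) = 103.123, h(4.5) = 164.875.
T_5 = (Δx/2)·[h(x_0) + 2h(x_1) + ... + 2h(x_{4}) + h(x_5)].
Sum = 233.98.

233.98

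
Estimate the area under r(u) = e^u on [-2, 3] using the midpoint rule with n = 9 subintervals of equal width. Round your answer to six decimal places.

19.695931

Δu = (3 − (-2))/9 = 5/9.
Midpoints: -31/18, -7/6, -11/18, -1/18, 0.5, 19/18, 29/18, 13/6, 49/18.
r(-31/18) ≈ 0.178669, r(-7/6) ≈ 0.311403, r(-11/18) ≈ 0.542747, r(-1/18) ≈ 0.945959, r(0.5) ≈ 1.648721, r(19/18) ≈ 2.873571, r(29/18) ≈ 5.008373, r(13/6) ≈ 8.729138, r(49/18) ≈ 15.214094.
Sum = Δu · [r(-31/18) + r(-7/6) + r(-11/18) + ...].
Sum ≈ 19.695931.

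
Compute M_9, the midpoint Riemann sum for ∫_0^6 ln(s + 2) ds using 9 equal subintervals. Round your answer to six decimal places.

Δs = (6 − 0)/9 = 2/3.
Midpoints: 1/3, 1, 5/3, 7/3, 3, 11/3, 13/3, 5, 17/3.
f(1/3) ≈ 0.847298, f(1) ≈ 1.098612, f(5/3) ≈ 1.299283, f(7/3) ≈ 1.466337, f(3) ≈ 1.609438, f(11/3) ≈ 1.734601, f(13/3) ≈ 1.845827, f(5) ≈ 1.945910, f(17/3) ≈ 2.036882.
Sum = Δs · [f(1/3) + f(1) + f(5/3) + ...].
Sum ≈ 9.256125.

9.256125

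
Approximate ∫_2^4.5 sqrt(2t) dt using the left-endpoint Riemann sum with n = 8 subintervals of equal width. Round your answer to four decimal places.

6.1757

Δt = (4.5 − 2)/8 = 0.3125.
Left endpoints: 2, 2.3125, 2.625, 2.9375, 3.25, 3.5625, 3.875, 4.1875.
f(2) ≈ 2.0000, f(2.3125) ≈ 2.1506, f(2.625) ≈ 2.2913, f(2.9375) ≈ 2.4238, f(3.25) ≈ 2.5495, f(3.5625) ≈ 2.6693, f(3.875) ≈ 2.7839, f(4.1875) ≈ 2.8940.
Sum = Δt · [f(2) + f(2.3125) + f(2.625) + ...].
Sum ≈ 6.1757.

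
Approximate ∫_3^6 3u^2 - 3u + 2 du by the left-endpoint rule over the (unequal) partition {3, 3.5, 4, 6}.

Subinterval widths: 0.5, 0.5, 2.
Left endpoints: 3, 3.5, 4.
f(3) = 20, f(3.5) = 28.25, f(4) = 38.
Sum = Σ Δu_i · f(u_i).
Sum = 100.125.

100.125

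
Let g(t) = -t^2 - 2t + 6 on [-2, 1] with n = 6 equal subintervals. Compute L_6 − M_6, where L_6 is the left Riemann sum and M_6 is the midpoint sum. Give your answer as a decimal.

0.5625

L_6 = 18.625.
M_6 = 18.0625.
L_6 − M_6 = 0.5625.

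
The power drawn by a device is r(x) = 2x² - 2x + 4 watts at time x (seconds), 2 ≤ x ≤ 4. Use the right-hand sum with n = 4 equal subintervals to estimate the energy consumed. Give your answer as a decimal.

Δx = (4 − 2)/4 = 0.5.
Right endpoints: 2.5, 3, 3.5, 4.
r(2.5) = 11.5, r(3) = 16, r(3.5) = 21.5, r(4) = 28.
Sum = Δx · [r(2.5) + r(3) + r(3.5) + r(4)].
Sum = 38.5.

38.5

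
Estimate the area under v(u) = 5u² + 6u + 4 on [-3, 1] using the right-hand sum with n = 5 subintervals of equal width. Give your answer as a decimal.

34.4

Δu = (1 − (-3))/5 = 0.8.
Right endpoints: -2.2, -1.4, -0.6, 0.2, 1.
v(-2.2) = 15, v(-1.4) = 5.4, v(-0.6) = 2.2, v(0.2) = 5.4, v(1) = 15.
Sum = Δu · [v(-2.2) + v(-1.4) + v(-0.6) + v(0.2) + v(1)].
Sum = 34.4.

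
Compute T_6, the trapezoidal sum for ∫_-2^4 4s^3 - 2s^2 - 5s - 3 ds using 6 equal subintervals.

154

Δs = (4 − (-2))/6 = 1.
f(-2) = -33, f(-1) = -4, f(0) = -3, f(1) = -6, f(2) = 11, f(3) = 72, f(4) = 201.
T_6 = (Δs/2)·[f(s_0) + 2f(s_1) + ... + 2f(s_{5}) + f(s_6)].
Sum = 154.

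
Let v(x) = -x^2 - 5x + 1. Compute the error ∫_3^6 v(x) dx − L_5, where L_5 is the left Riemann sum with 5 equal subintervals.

-12.42

Exact integral: ∫_3^6 v(x) dx = -127.5.
L_5 = -115.08.
Error = -127.5 − (-115.08) = -12.42.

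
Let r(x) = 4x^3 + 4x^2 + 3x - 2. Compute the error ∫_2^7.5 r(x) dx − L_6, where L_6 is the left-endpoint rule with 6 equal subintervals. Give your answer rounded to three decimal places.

815.139

Exact integral: ∫_2^7.5 r(x) dx ≈ 3767.27083.
L_6 ≈ 2952.13137.
Error ≈ 3767.27083 − 2952.13137 ≈ 815.139.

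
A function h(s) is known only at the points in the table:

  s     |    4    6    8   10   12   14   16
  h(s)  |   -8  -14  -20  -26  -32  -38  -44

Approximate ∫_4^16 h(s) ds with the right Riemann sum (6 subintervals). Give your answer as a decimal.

Δs = 2.
Sum = 2·[(-14) + (-20) + (-26) + (-32) + (-38) + (-44)] = -348.

-348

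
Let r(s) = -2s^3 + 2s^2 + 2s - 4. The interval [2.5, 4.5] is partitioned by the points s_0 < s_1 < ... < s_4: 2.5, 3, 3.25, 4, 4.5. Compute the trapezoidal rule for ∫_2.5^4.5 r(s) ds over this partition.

-131.390625

Subinterval widths: 0.5, 0.25, 0.75, 0.5.
r(2.5) = -17.75, r(3) = -34, r(3.25) = -45.03125, r(4) = -92, r(4.5) = -136.75.
On each subinterval the trapezoid contributes (Δs_i/2)·[r(s_{i-1}) + r(s_i)].
Sum = -131.390625.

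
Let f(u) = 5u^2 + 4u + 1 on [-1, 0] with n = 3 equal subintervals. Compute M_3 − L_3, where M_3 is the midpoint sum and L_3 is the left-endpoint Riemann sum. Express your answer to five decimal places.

M_3 ≈ 0.6203704.
L_3 ≈ 0.9259259.
M_3 − L_3 ≈ -0.30556.

-0.30556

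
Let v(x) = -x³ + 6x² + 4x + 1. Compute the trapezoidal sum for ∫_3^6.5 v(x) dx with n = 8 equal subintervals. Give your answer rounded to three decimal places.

Δx = (6.5 − 3)/8 = 0.4375.
v(3) = 40, v(3.4375) = 184441/4096, v(3.875) = 24785/512, v(4.3125) = 203299/4096, v(4.75) = 48.203125, v(5.1875) = 178645/4096, v(5.625) = 18107/512, v(6.0625) = 94015/4096, v(6.5) = 5.875.
T_8 = (Δx/2)·[v(x_0) + 2v(x_1) + ... + 2v(x_{7}) + v(x_8)].
Sum ≈ 138.313.

138.313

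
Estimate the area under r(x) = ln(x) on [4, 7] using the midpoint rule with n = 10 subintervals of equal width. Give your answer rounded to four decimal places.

Δx = (7 − 4)/10 = 0.3.
Midpoints: 4.15, 4.45, 4.75, 5.05, 5.35, 5.65, 5.95, 6.25, 6.55, 6.85.
r(4.15) ≈ 1.4231, r(4.45) ≈ 1.4929, r(4.75) ≈ 1.5581, r(5.05) ≈ 1.6194, r(5.35) ≈ 1.6771, r(5.65) ≈ 1.7317, r(5.95) ≈ 1.7834, r(6.25) ≈ 1.8326, r(6.55) ≈ 1.8795, r(6.85) ≈ 1.9242.
Sum = Δx · [r(4.15) + r(4.45) + r(4.75) + ...].
Sum ≈ 5.0766.

5.0766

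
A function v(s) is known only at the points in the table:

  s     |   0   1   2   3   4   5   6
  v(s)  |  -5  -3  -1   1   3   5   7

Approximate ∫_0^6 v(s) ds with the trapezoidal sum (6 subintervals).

Δs = 1.
T_6 = (1/2)·[(-5) + 2·(-3) + 2·(-1) + 2·1 + 2·3 + 2·5 + 7] = 6.

6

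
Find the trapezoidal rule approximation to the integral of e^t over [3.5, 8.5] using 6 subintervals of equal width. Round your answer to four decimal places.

5160.9399

Δt = (8.5 − 3.5)/6 = 5/6.
f(3.5) ≈ 33.1155, f(13/3) ≈ 76.1979, f(31/6) ≈ 175.3294, f(6) ≈ 403.4288, f(41/6) ≈ 928.2799, f(23/3) ≈ 2135.9497, f(8.5) ≈ 4914.7688.
T_6 = (Δt/2)·[f(t_0) + 2f(t_1) + ... + 2f(t_{5}) + f(t_6)].
Sum ≈ 5160.9399.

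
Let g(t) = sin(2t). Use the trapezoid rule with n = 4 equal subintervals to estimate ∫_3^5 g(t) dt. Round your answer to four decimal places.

Δt = (5 − 3)/4 = 0.5.
g(3) ≈ -0.2794, g(3.5) ≈ 0.6570, g(4) ≈ 0.9894, g(4.5) ≈ 0.4121, g(5) ≈ -0.5440.
T_4 = (Δt/2)·[g(t_0) + 2g(t_1) + 2g(t_2) + 2g(t_3) + g(t_4)].
Sum ≈ 0.8234.

0.8234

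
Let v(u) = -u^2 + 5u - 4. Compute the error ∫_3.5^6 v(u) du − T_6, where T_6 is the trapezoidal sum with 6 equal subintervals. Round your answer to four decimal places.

Exact integral: ∫_3.5^6 v(u) du ≈ -8.333333.
T_6 ≈ -8.405671.
Error ≈ -8.333333 − (-8.405671) ≈ 0.0723.

0.0723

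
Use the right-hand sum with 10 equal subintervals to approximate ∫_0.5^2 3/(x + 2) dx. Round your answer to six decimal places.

1.376809

Δx = (2 − 0.5)/10 = 0.15.
Right endpoints: 0.65, 0.8, 0.95, 1.1, 1.25, 1.4, 1.55, 1.7, 1.85, 2.
f(0.65) = 60/53, f(0.8) = 15/14, f(0.95) = 60/59, f(1.1) = 30/31, f(1.25) = 12/13, f(1.4) = 15/17, f(1.55) = 60/71, f(1.7) = 30/37, f(1.85) = 60/77, f(2) = 0.75.
Sum = Δx · [f(0.65) + f(0.8) + f(0.95) + ...].
Sum ≈ 1.376809.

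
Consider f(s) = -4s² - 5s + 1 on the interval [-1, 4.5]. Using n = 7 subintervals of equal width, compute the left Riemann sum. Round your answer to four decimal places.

-126.6684

Δs = (4.5 − (-1))/7 = 11/14.
Left endpoints: -1, -3/14, 4/7, 19/14, 15/7, 41/14, 26/7.
f(-1) = 2, f(-3/14) = 185/98, f(4/7) = -155/49, f(19/14) = -1289/98, f(15/7) = -1376/49, f(41/14) = -4699/98, f(26/7) = -3565/49.
Sum = Δs · [f(-1) + f(-3/14) + f(4/7) + ...].
Sum ≈ -126.6684.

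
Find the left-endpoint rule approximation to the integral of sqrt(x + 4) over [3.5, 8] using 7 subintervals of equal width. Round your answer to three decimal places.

13.785

Δx = (8 − 3.5)/7 = 9/14.
Left endpoints: 3.5, 29/7, 67/14, 38/7, 85/14, 47/7, 103/14.
f(3.5) ≈ 2.739, f(29/7) ≈ 2.854, f(67/14) ≈ 2.964, f(38/7) ≈ 3.071, f(85/14) ≈ 3.174, f(47/7) ≈ 3.273, f(103/14) ≈ 3.370.
Sum = Δx · [f(3.5) + f(29/7) + f(67/14) + ...].
Sum ≈ 13.785.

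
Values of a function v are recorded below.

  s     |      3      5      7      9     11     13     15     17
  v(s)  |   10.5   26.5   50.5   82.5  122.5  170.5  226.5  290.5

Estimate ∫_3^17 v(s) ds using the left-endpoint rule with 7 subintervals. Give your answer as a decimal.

Δs = 2.
Sum = 2·[10.5 + 26.5 + 50.5 + 82.5 + 122.5 + 170.5 + 226.5] = 1379.

1379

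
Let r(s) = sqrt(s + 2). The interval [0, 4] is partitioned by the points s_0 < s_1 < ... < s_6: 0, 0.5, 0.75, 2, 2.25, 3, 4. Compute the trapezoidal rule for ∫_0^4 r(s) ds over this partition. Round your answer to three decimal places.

Subinterval widths: 0.5, 0.25, 1.25, 0.25, 0.75, 1.
r(0) ≈ 1.414, r(0.5) ≈ 1.581, r(0.75) ≈ 1.658, r(2) ≈ 2.000, r(2.25) ≈ 2.062, r(3) ≈ 2.236, r(4) ≈ 2.449.
On each subinterval the trapezoid contributes (Δs_i/2)·[r(s_{i-1}) + r(s_i)].
Sum ≈ 7.902.

7.902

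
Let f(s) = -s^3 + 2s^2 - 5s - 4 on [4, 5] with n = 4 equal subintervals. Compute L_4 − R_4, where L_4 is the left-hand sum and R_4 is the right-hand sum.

12

L_4 = -72.203125.
R_4 = -84.203125.
L_4 − R_4 = 12.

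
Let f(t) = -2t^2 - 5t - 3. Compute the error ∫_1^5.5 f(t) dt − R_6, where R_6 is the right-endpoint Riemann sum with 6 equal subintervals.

31.21875

Exact integral: ∫_1^5.5 f(t) dt = -196.875.
R_6 = -228.09375.
Error = -196.875 − (-228.09375) = 31.21875.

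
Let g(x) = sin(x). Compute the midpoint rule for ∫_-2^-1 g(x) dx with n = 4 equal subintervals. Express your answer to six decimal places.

-0.958944

Δx = (-1 − (-2))/4 = 0.25.
Midpoints: -1.875, -1.625, -1.375, -1.125.
g(-1.875) ≈ -0.954086, g(-1.625) ≈ -0.998531, g(-1.375) ≈ -0.980893, g(-1.125) ≈ -0.902268.
Sum = Δx · [g(-1.875) + g(-1.625) + g(-1.375) + g(-1.125)].
Sum ≈ -0.958944.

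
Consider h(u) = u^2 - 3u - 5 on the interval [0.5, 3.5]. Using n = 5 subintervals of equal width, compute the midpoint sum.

-18.84

Δu = (3.5 − 0.5)/5 = 0.6.
Midpoints: 0.8, 1.4, 2, 2.6, 3.2.
h(0.8) = -6.76, h(1.4) = -7.24, h(2) = -7, h(2.6) = -6.04, h(3.2) = -4.36.
Sum = Δu · [h(0.8) + h(1.4) + h(2) + h(2.6) + h(3.2)].
Sum = -18.84.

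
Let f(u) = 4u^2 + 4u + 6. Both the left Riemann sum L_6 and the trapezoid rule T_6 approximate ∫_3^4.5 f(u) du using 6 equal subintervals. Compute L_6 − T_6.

-6.375

L_6 = 110.6875.
T_6 = 117.0625.
L_6 − T_6 = -6.375.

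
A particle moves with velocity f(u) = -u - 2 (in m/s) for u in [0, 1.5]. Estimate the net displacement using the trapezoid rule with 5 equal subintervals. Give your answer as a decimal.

-4.125

Δu = (1.5 − 0)/5 = 0.3.
f(0) = -2, f(0.3) = -2.3, f(0.6) = -2.6, f(0.9) = -2.9, f(1.2) = -3.2, f(1.5) = -3.5.
T_5 = (Δu/2)·[f(u_0) + 2f(u_1) + ... + 2f(u_{4}) + f(u_5)].
Sum = -4.125.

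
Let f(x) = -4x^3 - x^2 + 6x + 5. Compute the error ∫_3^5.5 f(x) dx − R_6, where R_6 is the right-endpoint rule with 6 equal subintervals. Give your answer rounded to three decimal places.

121.209

Exact integral: ∫_3^5.5 f(x) dx ≈ -804.27083.
R_6 ≈ -925.48032.
Error ≈ -804.27083 − (-925.48032) ≈ 121.209.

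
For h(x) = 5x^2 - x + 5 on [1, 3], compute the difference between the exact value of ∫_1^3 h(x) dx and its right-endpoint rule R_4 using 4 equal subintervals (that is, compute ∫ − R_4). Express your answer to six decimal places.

Exact integral: ∫_1^3 h(x) dx ≈ 49.33333333.
R_4 = 59.25.
Error ≈ 49.33333333 − 59.25 ≈ -9.916667.

-9.916667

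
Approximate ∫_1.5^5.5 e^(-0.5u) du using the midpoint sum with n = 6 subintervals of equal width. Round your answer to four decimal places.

0.8131

Δu = (5.5 − 1.5)/6 = 2/3.
Midpoints: 11/6, 2.5, 19/6, 23/6, 4.5, 31/6.
f(11/6) ≈ 0.3998, f(2.5) ≈ 0.2865, f(19/6) ≈ 0.2053, f(23/6) ≈ 0.1471, f(4.5) ≈ 0.1054, f(31/6) ≈ 0.0755.
Sum = Δu · [f(11/6) + f(2.5) + f(19/6) + ...].
Sum ≈ 0.8131.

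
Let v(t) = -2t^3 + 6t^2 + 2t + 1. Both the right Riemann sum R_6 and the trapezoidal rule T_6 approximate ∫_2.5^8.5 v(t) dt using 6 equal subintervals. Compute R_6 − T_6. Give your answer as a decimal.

R_6 = -1743.
T_6 = -1348.5.
R_6 − T_6 = -394.5.

-394.5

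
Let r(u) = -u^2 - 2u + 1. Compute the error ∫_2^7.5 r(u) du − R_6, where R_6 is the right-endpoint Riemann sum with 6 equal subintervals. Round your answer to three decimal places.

29.760

Exact integral: ∫_2^7.5 r(u) du ≈ -184.70833.
R_6 ≈ -214.46817.
Error ≈ -184.70833 − (-214.46817) ≈ 29.760.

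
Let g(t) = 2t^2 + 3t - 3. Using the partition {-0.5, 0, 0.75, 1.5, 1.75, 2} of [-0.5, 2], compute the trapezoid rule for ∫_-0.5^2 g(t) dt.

3.875

Subinterval widths: 0.5, 0.75, 0.75, 0.25, 0.25.
g(-0.5) = -4, g(0) = -3, g(0.75) = 0.375, g(1.5) = 6, g(1.75) = 8.375, g(2) = 11.
On each subinterval the trapezoid contributes (Δt_i/2)·[g(t_{i-1}) + g(t_i)].
Sum = 3.875.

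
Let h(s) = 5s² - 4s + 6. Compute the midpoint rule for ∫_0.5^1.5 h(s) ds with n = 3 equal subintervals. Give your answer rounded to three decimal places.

7.370

Δs = (1.5 − 0.5)/3 = 1/3.
Midpoints: 2/3, 1, 4/3.
h(2/3) = 50/9, h(1) = 7, h(4/3) = 86/9.
Sum = Δs · [h(2/3) + h(1) + h(4/3)].
Sum ≈ 7.370.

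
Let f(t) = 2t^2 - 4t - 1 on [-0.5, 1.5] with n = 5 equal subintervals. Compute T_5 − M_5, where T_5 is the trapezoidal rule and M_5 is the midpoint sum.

0.16

T_5 = -3.56.
M_5 = -3.72.
T_5 − M_5 = 0.16.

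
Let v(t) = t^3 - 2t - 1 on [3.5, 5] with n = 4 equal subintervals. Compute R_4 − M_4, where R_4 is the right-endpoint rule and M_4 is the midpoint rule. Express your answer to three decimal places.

15.508

R_4 ≈ 119.76855.
M_4 ≈ 104.26025.
R_4 − M_4 ≈ 15.508.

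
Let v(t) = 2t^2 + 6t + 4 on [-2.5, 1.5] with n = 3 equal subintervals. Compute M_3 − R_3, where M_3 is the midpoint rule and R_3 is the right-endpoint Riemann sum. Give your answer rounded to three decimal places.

M_3 ≈ 15.48148.
R_3 ≈ 29.70370.
M_3 − R_3 ≈ -14.222.

-14.222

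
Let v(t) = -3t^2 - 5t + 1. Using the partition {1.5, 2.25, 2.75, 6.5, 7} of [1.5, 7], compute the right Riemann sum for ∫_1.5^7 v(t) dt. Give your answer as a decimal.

-720.734375

Subinterval widths: 0.75, 0.5, 3.75, 0.5.
Right endpoints: 2.25, 2.75, 6.5, 7.
v(2.25) = -25.4375, v(2.75) = -35.4375, v(6.5) = -158.25, v(7) = -181.
Sum = Σ Δt_i · v(t_i).
Sum = -720.734375.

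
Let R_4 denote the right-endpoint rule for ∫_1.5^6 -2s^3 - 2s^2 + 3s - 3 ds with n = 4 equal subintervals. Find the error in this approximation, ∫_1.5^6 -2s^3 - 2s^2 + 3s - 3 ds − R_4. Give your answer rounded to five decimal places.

Exact integral: ∫_1.5^6 f(s) ds = -750.09375.
R_4 ≈ -1042.9277344.
Error ≈ -750.09375 − (-1042.9277344) ≈ 292.83398.

292.83398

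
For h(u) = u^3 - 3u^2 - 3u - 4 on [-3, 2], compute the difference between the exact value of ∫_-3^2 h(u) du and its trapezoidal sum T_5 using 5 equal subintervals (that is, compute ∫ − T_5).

Exact integral: ∫_-3^2 h(u) du = -63.75.
T_5 = -67.5.
Error = -63.75 − (-67.5) = 3.75.

3.75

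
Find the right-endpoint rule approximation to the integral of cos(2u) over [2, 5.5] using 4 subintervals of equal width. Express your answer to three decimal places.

Δu = (5.5 − 2)/4 = 0.875.
Right endpoints: 2.875, 3.75, 4.625, 5.5.
f(2.875) ≈ 0.861, f(3.75) ≈ 0.347, f(4.625) ≈ -0.985, f(5.5) ≈ 0.004.
Sum = Δu · [f(2.875) + f(3.75) + f(4.625) + f(5.5)].
Sum ≈ 0.199.

0.199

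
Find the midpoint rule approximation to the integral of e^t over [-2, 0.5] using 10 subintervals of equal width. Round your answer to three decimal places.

1.509

Δt = (0.5 − (-2))/10 = 0.25.
Midpoints: -1.875, -1.625, -1.375, -1.125, -0.875, -0.625, -0.375, -0.125, 0.125, 0.375.
f(-1.875) ≈ 0.153, f(-1.625) ≈ 0.197, f(-1.375) ≈ 0.253, f(-1.125) ≈ 0.325, f(-0.875) ≈ 0.417, f(-0.625) ≈ 0.535, f(-0.375) ≈ 0.687, f(-0.125) ≈ 0.882, f(0.125) ≈ 1.133, f(0.375) ≈ 1.455.
Sum = Δt · [f(-1.875) + f(-1.625) + f(-1.375) + ...].
Sum ≈ 1.509.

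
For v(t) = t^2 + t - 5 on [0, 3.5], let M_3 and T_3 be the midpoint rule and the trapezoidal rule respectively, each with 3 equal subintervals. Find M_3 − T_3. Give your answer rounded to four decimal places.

M_3 ≈ 2.519676.
T_3 ≈ 3.710648.
M_3 − T_3 ≈ -1.1910.

-1.1910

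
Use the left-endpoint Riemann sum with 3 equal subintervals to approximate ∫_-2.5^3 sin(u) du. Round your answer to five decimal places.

-0.54523

Δu = (3 − (-2.5))/3 = 11/6.
Left endpoints: -2.5, -2/3, 7/6.
f(-2.5) ≈ -0.59847, f(-2/3) ≈ -0.61837, f(7/6) ≈ 0.91944.
Sum = Δu · [f(-2.5) + f(-2/3) + f(7/6)].
Sum ≈ -0.54523.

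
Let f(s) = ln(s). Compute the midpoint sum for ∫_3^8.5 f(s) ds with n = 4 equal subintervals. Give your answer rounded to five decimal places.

9.41143

Δs = (8.5 − 3)/4 = 1.375.
Midpoints: 3.6875, 5.0625, 6.4375, 7.8125.
f(3.6875) ≈ 1.30495, f(5.0625) ≈ 1.62186, f(6.4375) ≈ 1.86214, f(7.8125) ≈ 2.05573.
Sum = Δs · [f(3.6875) + f(5.0625) + f(6.4375) + f(7.8125)].
Sum ≈ 9.41143.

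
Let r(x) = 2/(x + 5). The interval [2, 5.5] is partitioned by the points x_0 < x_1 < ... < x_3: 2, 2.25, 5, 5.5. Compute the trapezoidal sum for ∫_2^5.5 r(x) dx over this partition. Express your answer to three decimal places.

0.822

Subinterval widths: 0.25, 2.75, 0.5.
r(2) = 2/7, r(2.25) = 8/29, r(5) = 0.2, r(5.5) = 4/21.
On each subinterval the trapezoid contributes (Δx_i/2)·[r(x_{i-1}) + r(x_i)].
Sum ≈ 0.822.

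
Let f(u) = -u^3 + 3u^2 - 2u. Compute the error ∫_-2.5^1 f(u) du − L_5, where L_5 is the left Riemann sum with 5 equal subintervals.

-15.281875

Exact integral: ∫_-2.5^1 f(u) du = 31.390625.
L_5 = 46.6725.
Error = 31.390625 − 46.6725 = -15.281875.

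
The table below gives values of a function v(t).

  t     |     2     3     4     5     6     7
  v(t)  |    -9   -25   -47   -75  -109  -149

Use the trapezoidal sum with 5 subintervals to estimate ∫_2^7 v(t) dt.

-335

Δt = 1.
T_5 = (1/2)·[(-9) + 2·(-25) + 2·(-47) + 2·(-75) + 2·(-109) + (-149)] = -335.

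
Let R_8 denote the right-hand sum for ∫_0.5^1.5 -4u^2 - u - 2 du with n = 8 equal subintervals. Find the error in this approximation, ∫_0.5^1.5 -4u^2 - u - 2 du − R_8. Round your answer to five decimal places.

0.57292

Exact integral: ∫_0.5^1.5 f(u) du ≈ -7.3333333.
R_8 = -7.90625.
Error ≈ -7.3333333 − (-7.90625) ≈ 0.57292.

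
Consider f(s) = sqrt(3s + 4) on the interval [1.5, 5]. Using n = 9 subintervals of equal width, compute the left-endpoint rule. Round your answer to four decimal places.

Δs = (5 − 1.5)/9 = 7/18.
Left endpoints: 1.5, 17/9, 41/18, 8/3, 55/18, 31/9, 23/6, 38/9, 83/18.
f(1.5) ≈ 2.9155, f(17/9) ≈ 3.1091, f(41/18) ≈ 3.2914, f(8/3) ≈ 3.4641, f(55/18) ≈ 3.6286, f(31/9) ≈ 3.7859, f(23/6) ≈ 3.9370, f(38/9) ≈ 4.0825, f(83/18) ≈ 4.2230.
Sum = Δs · [f(1.5) + f(17/9) + f(41/18) + ...].
Sum ≈ 12.6144.

12.6144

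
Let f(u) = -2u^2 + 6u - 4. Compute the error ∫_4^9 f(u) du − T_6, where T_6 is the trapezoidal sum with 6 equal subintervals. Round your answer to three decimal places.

1.157

Exact integral: ∫_4^9 f(u) du ≈ -268.33333.
T_6 ≈ -269.49074.
Error ≈ -268.33333 − (-269.49074) ≈ 1.157.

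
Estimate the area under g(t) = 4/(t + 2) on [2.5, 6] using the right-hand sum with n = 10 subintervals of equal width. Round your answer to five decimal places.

2.23478

Δt = (6 − 2.5)/10 = 0.35.
Right endpoints: 2.85, 3.2, 3.55, 3.9, 4.25, 4.6, 4.95, 5.3, 5.65, 6.
g(2.85) = 80/97, g(3.2) = 10/13, g(3.55) = 80/111, g(3.9) = 40/59, g(4.25) = 0.64, g(4.6) = 20/33, g(4.95) = 80/139, g(5.3) = 40/73, g(5.65) = 80/153, g(6) = 0.5.
Sum = Δt · [g(2.85) + g(3.2) + g(3.55) + ...].
Sum ≈ 2.23478.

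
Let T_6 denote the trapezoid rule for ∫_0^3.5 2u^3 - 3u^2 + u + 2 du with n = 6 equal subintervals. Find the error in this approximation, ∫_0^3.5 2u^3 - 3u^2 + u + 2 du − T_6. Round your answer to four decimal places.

-1.4887

Exact integral: ∫_0^3.5 f(u) du = 45.28125.
T_6 ≈ 46.769965.
Error ≈ 45.28125 − 46.769965 ≈ -1.4887.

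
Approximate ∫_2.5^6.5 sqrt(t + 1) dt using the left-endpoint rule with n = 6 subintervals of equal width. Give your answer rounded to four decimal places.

9.0354

Δt = (6.5 − 2.5)/6 = 2/3.
Left endpoints: 2.5, 19/6, 23/6, 4.5, 31/6, 35/6.
f(2.5) ≈ 1.8708, f(19/6) ≈ 2.0412, f(23/6) ≈ 2.1985, f(4.5) ≈ 2.3452, f(31/6) ≈ 2.4833, f(35/6) ≈ 2.6141.
Sum = Δt · [f(2.5) + f(19/6) + f(23/6) + ...].
Sum ≈ 9.0354.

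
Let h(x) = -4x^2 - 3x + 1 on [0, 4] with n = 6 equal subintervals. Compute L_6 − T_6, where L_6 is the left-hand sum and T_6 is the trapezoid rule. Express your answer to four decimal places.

L_6 ≈ -81.185185.
T_6 ≈ -106.518519.
L_6 − T_6 ≈ 25.3333.

25.3333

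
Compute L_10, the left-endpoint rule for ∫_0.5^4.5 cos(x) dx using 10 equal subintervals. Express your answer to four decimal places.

Δx = (4.5 − 0.5)/10 = 0.4.
Left endpoints: 0.5, 0.9, 1.3, 1.7, 2.1, 2.5, 2.9, 3.3, 3.7, 4.1.
f(0.5) ≈ 0.8776, f(0.9) ≈ 0.6216, f(1.3) ≈ 0.2675, f(1.7) ≈ -0.1288, f(2.1) ≈ -0.5048, f(2.5) ≈ -0.8011, f(2.9) ≈ -0.9710, f(3.3) ≈ -0.9875, f(3.7) ≈ -0.8481, f(4.1) ≈ -0.5748.
Sum = Δx · [f(0.5) + f(0.9) + f(1.3) + ...].
Sum ≈ -1.2198.

-1.2198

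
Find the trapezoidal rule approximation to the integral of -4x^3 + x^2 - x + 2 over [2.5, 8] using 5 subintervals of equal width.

-3978.1225

Δx = (8 − 2.5)/5 = 1.1.
f(2.5) = -56.75, f(3.6) = -175.264, f(4.7) = -395.902, f(5.8) = -750.608, f(6.9) = -1271.326, f(8) = -1990.
T_5 = (Δx/2)·[f(x_0) + 2f(x_1) + ... + 2f(x_{4}) + f(x_5)].
Sum = -3978.1225.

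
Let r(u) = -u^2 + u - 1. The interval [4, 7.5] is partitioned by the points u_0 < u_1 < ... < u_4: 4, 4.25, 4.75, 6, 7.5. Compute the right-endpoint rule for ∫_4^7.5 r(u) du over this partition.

-126.484375

Subinterval widths: 0.25, 0.5, 1.25, 1.5.
Right endpoints: 4.25, 4.75, 6, 7.5.
r(4.25) = -14.8125, r(4.75) = -18.8125, r(6) = -31, r(7.5) = -49.75.
Sum = Σ Δu_i · r(u_i).
Sum = -126.484375.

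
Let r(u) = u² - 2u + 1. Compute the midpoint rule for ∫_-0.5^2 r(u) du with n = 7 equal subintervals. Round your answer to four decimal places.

Δu = (2 − (-0.5))/7 = 5/14.
Midpoints: -9/28, 1/28, 11/28, 0.75, 31/28, 41/28, 51/28.
r(-9/28) = 1369/784, r(1/28) = 729/784, r(11/28) = 289/784, r(0.75) = 0.0625, r(31/28) = 9/784, r(41/28) = 169/784, r(51/28) = 529/784.
Sum = Δu · [r(-9/28) + r(1/28) + r(11/28) + ...].
Sum ≈ 1.4318.

1.4318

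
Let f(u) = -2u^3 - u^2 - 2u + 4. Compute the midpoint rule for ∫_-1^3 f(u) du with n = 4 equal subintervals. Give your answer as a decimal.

-39

Δu = (3 − (-1))/4 = 1.
Midpoints: -0.5, 0.5, 1.5, 2.5.
f(-0.5) = 5, f(0.5) = 2.5, f(1.5) = -8, f(2.5) = -38.5.
Sum = Δu · [f(-0.5) + f(0.5) + f(1.5) + f(2.5)].
Sum = -39.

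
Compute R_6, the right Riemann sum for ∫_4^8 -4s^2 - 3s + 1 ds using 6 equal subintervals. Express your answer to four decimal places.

Δs = (8 − 4)/6 = 2/3.
Right endpoints: 14/3, 16/3, 6, 20/3, 22/3, 8.
f(14/3) = -901/9, f(16/3) = -1159/9, f(6) = -161, f(20/3) = -1771/9, f(22/3) = -2125/9, f(8) = -279.
Sum = Δs · [f(14/3) + f(16/3) + f(6) + ...].
Sum ≈ -734.5185.

-734.5185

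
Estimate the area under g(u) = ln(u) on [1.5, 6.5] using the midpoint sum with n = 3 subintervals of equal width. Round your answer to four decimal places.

6.6137

Δu = (6.5 − 1.5)/3 = 5/3.
Midpoints: 7/3, 4, 17/3.
g(7/3) ≈ 0.8473, g(4) ≈ 1.3863, g(17/3) ≈ 1.7346.
Sum = Δu · [g(7/3) + g(4) + g(17/3)].
Sum ≈ 6.6137.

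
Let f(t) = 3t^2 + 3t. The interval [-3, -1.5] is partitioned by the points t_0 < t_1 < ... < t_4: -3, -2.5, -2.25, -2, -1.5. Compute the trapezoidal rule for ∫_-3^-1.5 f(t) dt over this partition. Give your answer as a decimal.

Subinterval widths: 0.5, 0.25, 0.25, 0.5.
f(-3) = 18, f(-2.5) = 11.25, f(-2.25) = 8.4375, f(-2) = 6, f(-1.5) = 2.25.
On each subinterval the trapezoid contributes (Δt_i/2)·[f(t_{i-1}) + f(t_i)].
Sum = 13.640625.

13.640625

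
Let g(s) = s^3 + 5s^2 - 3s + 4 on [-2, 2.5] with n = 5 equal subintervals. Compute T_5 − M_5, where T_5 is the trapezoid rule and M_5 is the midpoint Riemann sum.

T_5 = 63.25875.
M_5 = 58.0190625.
T_5 − M_5 = 5.2396875.

5.2396875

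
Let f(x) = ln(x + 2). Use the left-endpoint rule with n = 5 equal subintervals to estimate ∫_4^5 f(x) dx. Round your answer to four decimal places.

Δx = (5 − 4)/5 = 0.2.
Left endpoints: 4, 4.2, 4.4, 4.6, 4.8.
f(4) ≈ 1.7918, f(4.2) ≈ 1.8245, f(4.4) ≈ 1.8563, f(4.6) ≈ 1.8871, f(4.8) ≈ 1.9169.
Sum = Δx · [f(4) + f(4.2) + f(4.4) + f(4.6) + f(4.8)].
Sum ≈ 1.8553.

1.8553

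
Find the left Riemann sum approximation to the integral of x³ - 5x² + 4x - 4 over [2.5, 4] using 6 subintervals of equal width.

-13.51953125

Δx = (4 − 2.5)/6 = 0.25.
Left endpoints: 2.5, 2.75, 3, 3.25, 3.5, 3.75.
f(2.5) = -9.625, f(2.75) = -10.015625, f(3) = -10, f(3.25) = -9.484375, f(3.5) = -8.375, f(3.75) = -6.578125.
Sum = Δx · [f(2.5) + f(2.75) + f(3) + ...].
Sum = -13.51953125.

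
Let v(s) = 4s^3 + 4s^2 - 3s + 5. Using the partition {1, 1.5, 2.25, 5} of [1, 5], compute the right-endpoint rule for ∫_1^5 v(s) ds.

Subinterval widths: 0.5, 0.75, 2.75.
Right endpoints: 1.5, 2.25, 5.
v(1.5) = 23, v(2.25) = 64.0625, v(5) = 590.
Sum = Σ Δs_i · v(s_i).
Sum = 1682.046875.

1682.046875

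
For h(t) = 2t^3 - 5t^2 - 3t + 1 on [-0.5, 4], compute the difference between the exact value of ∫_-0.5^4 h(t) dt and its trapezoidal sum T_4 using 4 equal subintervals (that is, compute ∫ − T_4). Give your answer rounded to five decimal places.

Exact integral: ∫_-0.5^4 h(t) dt = 1.96875.
T_4 ≈ 7.1894531.
Error ≈ 1.96875 − 7.1894531 ≈ -5.22070.

-5.22070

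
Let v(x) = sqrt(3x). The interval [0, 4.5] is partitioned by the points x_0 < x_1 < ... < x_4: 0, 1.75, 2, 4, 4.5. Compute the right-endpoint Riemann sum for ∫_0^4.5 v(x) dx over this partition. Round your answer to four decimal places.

Subinterval widths: 1.75, 0.25, 2, 0.5.
Right endpoints: 1.75, 2, 4, 4.5.
v(1.75) ≈ 2.2913, v(2) ≈ 2.4495, v(4) ≈ 3.4641, v(4.5) ≈ 3.6742.
Sum = Σ Δx_i · v(x_i).
Sum ≈ 13.3874.

13.3874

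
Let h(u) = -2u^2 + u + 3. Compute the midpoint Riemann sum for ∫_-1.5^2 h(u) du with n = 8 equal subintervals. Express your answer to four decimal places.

3.9033

Δu = (2 − (-1.5))/8 = 0.4375.
Midpoints: -1.28125, -0.84375, -0.40625, 0.03125, 0.46875, 0.90625, 1.34375, 1.78125.
h(-1.28125) = -801/512, h(-0.84375) = 375/512, h(-0.40625) = 1159/512, h(0.03125) = 1551/512, h(0.46875) = 1551/512, h(0.90625) = 1159/512, h(1.34375) = 375/512, h(1.78125) = -801/512.
Sum = Δu · [h(-1.28125) + h(-0.84375) + h(-0.40625) + ...].
Sum ≈ 3.9033.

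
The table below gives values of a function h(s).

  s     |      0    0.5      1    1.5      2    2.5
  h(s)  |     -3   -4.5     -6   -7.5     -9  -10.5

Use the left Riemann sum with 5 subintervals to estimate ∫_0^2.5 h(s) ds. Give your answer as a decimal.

Δs = 0.5.
Sum = 0.5·[(-3) + (-4.5) + (-6) + (-7.5) + (-9)] = -15.

-15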